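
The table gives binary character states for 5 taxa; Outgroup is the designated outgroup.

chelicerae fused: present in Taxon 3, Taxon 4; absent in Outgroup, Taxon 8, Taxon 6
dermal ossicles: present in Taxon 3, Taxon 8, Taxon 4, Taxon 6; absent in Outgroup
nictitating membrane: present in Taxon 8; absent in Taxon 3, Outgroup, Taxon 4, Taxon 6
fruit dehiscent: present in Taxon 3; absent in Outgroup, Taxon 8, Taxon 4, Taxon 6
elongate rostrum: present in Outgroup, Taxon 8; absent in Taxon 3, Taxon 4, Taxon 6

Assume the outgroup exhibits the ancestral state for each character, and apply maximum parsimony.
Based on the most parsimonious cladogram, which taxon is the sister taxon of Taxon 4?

Taxon 3

Character polarity is set by the outgroup: the derived state is whichever differs from the outgroup's state, so for elongate rostrum the derived state is 'absent', and for the remaining characters it is 'present'.
chelicerae fused: derived state 'present' in Taxon 3 and Taxon 4 only — synapomorphy for {Taxon 3, Taxon 4}.
dermal ossicles (derived state 'present') is shared by all ingroup taxa — unites the whole ingroup.
nictitating membrane: derived state 'present' in Taxon 8 only — an autapomorphy, so it tells us nothing about relationships among taxa.
fruit dehiscent: derived state 'present' in Taxon 3 only — an autapomorphy, so it tells us nothing about relationships among taxa.
elongate rostrum (derived state 'absent') is shared by Taxon 3, Taxon 4, and Taxon 6 — a synapomorphy uniting that clade.
Most parsimonious ingroup topology: ((Taxon 6,(Taxon 3,Taxon 4)),Taxon 8).
Taxon 4 and Taxon 3 form a cherry on this tree, so they are sister taxa.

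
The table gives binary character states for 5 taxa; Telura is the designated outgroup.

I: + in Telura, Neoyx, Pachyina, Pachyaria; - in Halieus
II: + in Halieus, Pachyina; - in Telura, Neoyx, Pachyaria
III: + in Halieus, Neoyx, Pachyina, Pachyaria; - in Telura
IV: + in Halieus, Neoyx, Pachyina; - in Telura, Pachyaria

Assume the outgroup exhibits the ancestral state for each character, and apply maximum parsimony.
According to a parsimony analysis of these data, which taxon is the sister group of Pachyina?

Character polarity is set by the outgroup: the derived state is whichever differs from the outgroup's state, so for I the derived state is '-', and for the remaining characters it is '+'.
I: derived state '-' in Halieus only — an autapomorphy, so it tells us nothing about relationships among taxa.
Only Halieus and Pachyina show the derived state '+' for II, supporting them as a clade.
All ingroup taxa share the derived state '+' for III; it defines the ingroup but does not resolve relationships within it.
Only Halieus, Neoyx, and Pachyina show the derived state '+' for IV, supporting them as a clade.
Most parsimonious ingroup topology: (((Halieus,Pachyina),Neoyx),Pachyaria).
Pachyina and Halieus form a cherry on this tree, so they are sister taxa.

Halieus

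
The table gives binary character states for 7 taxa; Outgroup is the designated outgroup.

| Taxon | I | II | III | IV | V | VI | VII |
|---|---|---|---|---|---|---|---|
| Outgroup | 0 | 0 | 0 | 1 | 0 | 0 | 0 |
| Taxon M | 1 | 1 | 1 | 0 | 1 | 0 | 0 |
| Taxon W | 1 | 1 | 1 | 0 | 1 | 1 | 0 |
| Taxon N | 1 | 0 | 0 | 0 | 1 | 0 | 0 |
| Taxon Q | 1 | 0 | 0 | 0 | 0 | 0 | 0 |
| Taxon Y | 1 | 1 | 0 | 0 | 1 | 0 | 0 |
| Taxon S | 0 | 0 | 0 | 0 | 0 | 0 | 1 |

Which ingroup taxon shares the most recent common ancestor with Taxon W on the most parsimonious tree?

Taxon M

Character polarity is set by the outgroup: the derived state is whichever differs from the outgroup's state, so for IV the derived state is '0', and for the remaining characters it is '1'.
Only Taxon M, Taxon N, Taxon Q, Taxon W, and Taxon Y show the derived state '1' for I, supporting them as a clade.
II: derived state '1' in Taxon M, Taxon W, and Taxon Y only — synapomorphy for {Taxon M, Taxon W, Taxon Y}.
III: derived state '1' in Taxon M and Taxon W only — synapomorphy for {Taxon M, Taxon W}.
All ingroup taxa share the derived state '0' for IV; it defines the ingroup but does not resolve relationships within it.
Only Taxon M, Taxon N, Taxon W, and Taxon Y show the derived state '1' for V, supporting them as a clade.
VI: derived state '1' in Taxon W only — an autapomorphy, so it tells us nothing about relationships among taxa.
VII: derived state '1' in Taxon S only — an autapomorphy, so it tells us nothing about relationships among taxa.
Most parsimonious ingroup topology: (((((Taxon M,Taxon W),Taxon Y),Taxon N),Taxon Q),Taxon S).
Taxon W and Taxon M form a cherry on this tree, so they are sister taxa.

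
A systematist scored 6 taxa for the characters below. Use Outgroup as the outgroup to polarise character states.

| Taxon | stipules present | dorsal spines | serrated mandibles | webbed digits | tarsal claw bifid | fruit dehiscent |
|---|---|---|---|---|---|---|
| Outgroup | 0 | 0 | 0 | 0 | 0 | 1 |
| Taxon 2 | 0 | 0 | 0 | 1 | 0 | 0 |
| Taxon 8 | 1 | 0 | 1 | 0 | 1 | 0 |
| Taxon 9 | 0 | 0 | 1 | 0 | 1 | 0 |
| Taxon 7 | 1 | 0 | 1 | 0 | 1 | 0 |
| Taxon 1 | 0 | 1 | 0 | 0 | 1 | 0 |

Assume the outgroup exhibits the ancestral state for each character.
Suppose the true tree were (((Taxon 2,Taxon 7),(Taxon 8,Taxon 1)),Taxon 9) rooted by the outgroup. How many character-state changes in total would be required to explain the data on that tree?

10

Map each character onto (((Taxon 2,Taxon 7),(Taxon 8,Taxon 1)),Taxon 9) (rooted by Outgroup) and count the minimum state changes it requires (Fitch parsimony):
stipules present: 2; dorsal spines: 1; serrated mandibles: 3; webbed digits: 1; tarsal claw bifid: 2; fruit dehiscent: 1.
Total tree length = 10.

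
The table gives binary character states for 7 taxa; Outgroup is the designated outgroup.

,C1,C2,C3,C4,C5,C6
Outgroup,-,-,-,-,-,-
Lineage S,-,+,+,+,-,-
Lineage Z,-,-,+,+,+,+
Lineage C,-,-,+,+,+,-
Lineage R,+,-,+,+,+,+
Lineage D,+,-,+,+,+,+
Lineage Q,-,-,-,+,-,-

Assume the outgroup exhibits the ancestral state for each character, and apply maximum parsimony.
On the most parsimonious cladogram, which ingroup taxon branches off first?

The outgroup has state '-' for every character, so '+' is the derived state throughout.
C1: derived state '+' in Lineage D and Lineage R only — synapomorphy for {Lineage D, Lineage R}.
C2: derived state '+' in Lineage S only — an autapomorphy, so it tells us nothing about relationships among taxa.
Only Lineage C, Lineage D, Lineage R, Lineage S, and Lineage Z show the derived state '+' for C3, supporting them as a clade.
C4 (derived state '+') is shared by all ingroup taxa — unites the whole ingroup.
C5 (derived state '+') is shared by Lineage C, Lineage D, Lineage R, and Lineage Z — a synapomorphy uniting that clade.
C6 (derived state '+') is shared by Lineage D, Lineage R, and Lineage Z — a synapomorphy uniting that clade.
Most parsimonious ingroup topology: ((Lineage S,((Lineage Z,(Lineage R,Lineage D)),Lineage C)),Lineage Q).
Lineage Q is sister to the clade containing all other ingroup taxa, so it is the earliest-diverging (most basal) ingroup lineage.

Lineage Q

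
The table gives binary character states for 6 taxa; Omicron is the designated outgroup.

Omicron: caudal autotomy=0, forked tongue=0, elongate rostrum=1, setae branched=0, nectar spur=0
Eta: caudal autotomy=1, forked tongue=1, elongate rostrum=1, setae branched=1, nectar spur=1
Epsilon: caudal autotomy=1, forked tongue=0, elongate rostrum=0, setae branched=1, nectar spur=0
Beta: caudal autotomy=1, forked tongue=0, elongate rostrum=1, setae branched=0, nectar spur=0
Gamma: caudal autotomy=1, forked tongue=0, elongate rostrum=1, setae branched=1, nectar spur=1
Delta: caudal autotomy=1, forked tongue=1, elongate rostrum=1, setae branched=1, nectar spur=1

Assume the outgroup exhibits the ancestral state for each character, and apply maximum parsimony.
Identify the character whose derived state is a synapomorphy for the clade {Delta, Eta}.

Character polarity is set by the outgroup: the derived state is whichever differs from the outgroup's state, so for elongate rostrum the derived state is '0', and for the remaining characters it is '1'.
All ingroup taxa share the derived state '1' for caudal autotomy; it defines the ingroup but does not resolve relationships within it.
Only Delta and Eta show the derived state '1' for forked tongue, supporting them as a clade.
elongate rostrum: derived state '0' in Epsilon only — an autapomorphy, so it tells us nothing about relationships among taxa.
setae branched: derived state '1' in Delta, Epsilon, Eta, and Gamma only — synapomorphy for {Delta, Epsilon, Eta, Gamma}.
Only Delta, Eta, and Gamma show the derived state '1' for nectar spur, supporting them as a clade.
Most parsimonious ingroup topology: ((((Eta,Delta),Gamma),Epsilon),Beta).
The clade {Delta, Eta} is supported by forked tongue: its derived state '1' occurs in exactly those taxa and in no other taxon (including the outgroup).

forked tongue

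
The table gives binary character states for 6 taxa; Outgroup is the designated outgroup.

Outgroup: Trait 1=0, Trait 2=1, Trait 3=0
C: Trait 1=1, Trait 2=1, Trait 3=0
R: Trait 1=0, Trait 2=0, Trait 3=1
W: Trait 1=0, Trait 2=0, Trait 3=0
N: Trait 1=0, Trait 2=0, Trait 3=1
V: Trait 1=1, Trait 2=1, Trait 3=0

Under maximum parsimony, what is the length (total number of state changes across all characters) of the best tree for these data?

Character polarity is set by the outgroup: the derived state is whichever differs from the outgroup's state, so for Trait 2 the derived state is '0', and for the remaining characters it is '1'.
Trait 1 (derived state '1') is shared by C and V — a synapomorphy uniting that clade.
Only N, R, and W show the derived state '0' for Trait 2, supporting them as a clade.
Trait 3 (derived state '1') is shared by N and R — a synapomorphy uniting that clade.
Most parsimonious ingroup topology: ((C,V),((R,N),W)).
Changes per character on this tree: Trait 1: 1; Trait 2: 1; Trait 3: 1.
Total = 3.

3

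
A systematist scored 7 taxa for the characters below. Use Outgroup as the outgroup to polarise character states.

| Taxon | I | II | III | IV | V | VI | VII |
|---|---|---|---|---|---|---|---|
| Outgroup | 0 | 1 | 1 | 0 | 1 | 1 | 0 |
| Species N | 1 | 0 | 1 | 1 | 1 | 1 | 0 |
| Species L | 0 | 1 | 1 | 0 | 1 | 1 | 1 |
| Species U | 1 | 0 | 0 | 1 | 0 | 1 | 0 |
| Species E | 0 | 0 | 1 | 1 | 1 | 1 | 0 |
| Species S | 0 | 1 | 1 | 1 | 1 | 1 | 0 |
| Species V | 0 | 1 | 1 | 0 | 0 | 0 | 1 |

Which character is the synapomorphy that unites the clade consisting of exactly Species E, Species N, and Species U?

II

Character polarity is set by the outgroup: the derived state is whichever differs from the outgroup's state, so for II, III, V, VI the derived state is '0', and for the remaining characters it is '1'.
Only Species N and Species U show the derived state '1' for I, supporting them as a clade.
II (derived state '0') is shared by Species E, Species N, and Species U — a synapomorphy uniting that clade.
III: derived state '0' in Species U only — an autapomorphy, so it tells us nothing about relationships among taxa.
Only Species E, Species N, Species S, and Species U show the derived state '1' for IV, supporting them as a clade.
V groups Species U and Species V, which is incompatible with the clades supported by the remaining characters; treating it as convergent (homoplasy) costs fewer steps than any alternative tree.
VI (derived state '0') is unique to Species V (autapomorphy; uninformative for grouping).
VII (derived state '1') is shared by Species L and Species V — a synapomorphy uniting that clade.
Most parsimonious ingroup topology: ((((Species N,Species U),Species E),Species S),(Species L,Species V)).
The clade {Species E, Species N, Species U} is supported by II: its derived state '0' occurs in exactly those taxa and in no other taxon (including the outgroup).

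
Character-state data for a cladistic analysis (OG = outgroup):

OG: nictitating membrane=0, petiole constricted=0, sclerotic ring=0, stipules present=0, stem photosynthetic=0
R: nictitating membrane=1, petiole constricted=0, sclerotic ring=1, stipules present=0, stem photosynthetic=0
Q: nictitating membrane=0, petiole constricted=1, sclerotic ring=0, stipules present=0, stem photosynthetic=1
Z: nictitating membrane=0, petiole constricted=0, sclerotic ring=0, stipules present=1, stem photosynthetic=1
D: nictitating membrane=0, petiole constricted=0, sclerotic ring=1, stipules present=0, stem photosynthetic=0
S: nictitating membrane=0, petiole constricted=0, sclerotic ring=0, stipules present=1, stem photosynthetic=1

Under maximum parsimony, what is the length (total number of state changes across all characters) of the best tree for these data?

The outgroup has state '0' for every character, so '1' is the derived state throughout.
nictitating membrane (derived state '1') is unique to R (autapomorphy; uninformative for grouping).
petiole constricted: derived state '1' in Q only — an autapomorphy, so it tells us nothing about relationships among taxa.
sclerotic ring: derived state '1' in D and R only — synapomorphy for {D, R}.
stipules present (derived state '1') is shared by S and Z — a synapomorphy uniting that clade.
stem photosynthetic: derived state '1' in Q, S, and Z only — synapomorphy for {Q, S, Z}.
Most parsimonious ingroup topology: ((R,D),(Q,(Z,S))).
Changes per character on this tree: nictitating membrane: 1; petiole constricted: 1; sclerotic ring: 1; stipules present: 1; stem photosynthetic: 1.
Total = 5.

5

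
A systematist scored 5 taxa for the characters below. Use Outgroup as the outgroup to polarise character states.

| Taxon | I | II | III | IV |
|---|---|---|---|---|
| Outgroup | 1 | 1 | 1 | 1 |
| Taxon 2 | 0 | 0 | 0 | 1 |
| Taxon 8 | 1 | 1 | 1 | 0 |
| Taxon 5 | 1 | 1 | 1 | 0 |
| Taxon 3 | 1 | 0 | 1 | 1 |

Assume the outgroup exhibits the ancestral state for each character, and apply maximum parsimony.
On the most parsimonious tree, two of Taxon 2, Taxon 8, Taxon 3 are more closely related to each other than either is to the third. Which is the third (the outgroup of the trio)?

Taxon 8

The outgroup has state '1' for every character, so '0' is the derived state throughout.
I: derived state '0' in Taxon 2 only — an autapomorphy, so it tells us nothing about relationships among taxa.
Only Taxon 2 and Taxon 3 show the derived state '0' for II, supporting them as a clade.
III: derived state '0' in Taxon 2 only — an autapomorphy, so it tells us nothing about relationships among taxa.
Only Taxon 5 and Taxon 8 show the derived state '0' for IV, supporting them as a clade.
Most parsimonious ingroup topology: ((Taxon 2,Taxon 3),(Taxon 8,Taxon 5)).
Taxon 2 and Taxon 3 share a more recent common ancestor with each other than either does with Taxon 8, so Taxon 8 is the least closely related of the three.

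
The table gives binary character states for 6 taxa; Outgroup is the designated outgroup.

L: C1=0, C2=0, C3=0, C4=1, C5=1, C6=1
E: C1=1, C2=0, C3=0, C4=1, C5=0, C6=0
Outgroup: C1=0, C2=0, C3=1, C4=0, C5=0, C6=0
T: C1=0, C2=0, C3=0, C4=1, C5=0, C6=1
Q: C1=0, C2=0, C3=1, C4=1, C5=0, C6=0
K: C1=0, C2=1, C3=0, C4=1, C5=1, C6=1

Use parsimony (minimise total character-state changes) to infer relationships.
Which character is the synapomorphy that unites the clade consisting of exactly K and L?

Character polarity is set by the outgroup: the derived state is whichever differs from the outgroup's state, so for C3 the derived state is '0', and for the remaining characters it is '1'.
C1 (derived state '1') is unique to E (autapomorphy; uninformative for grouping).
C2: derived state '1' in K only — an autapomorphy, so it tells us nothing about relationships among taxa.
Only E, K, L, and T show the derived state '0' for C3, supporting them as a clade.
All ingroup taxa share the derived state '1' for C4; it defines the ingroup but does not resolve relationships within it.
C5 (derived state '1') is shared by K and L — a synapomorphy uniting that clade.
C6 (derived state '1') is shared by K, L, and T — a synapomorphy uniting that clade.
Most parsimonious ingroup topology: ((((L,K),T),E),Q).
The clade {K, L} is supported by C5: its derived state '1' occurs in exactly those taxa and in no other taxon (including the outgroup).

C5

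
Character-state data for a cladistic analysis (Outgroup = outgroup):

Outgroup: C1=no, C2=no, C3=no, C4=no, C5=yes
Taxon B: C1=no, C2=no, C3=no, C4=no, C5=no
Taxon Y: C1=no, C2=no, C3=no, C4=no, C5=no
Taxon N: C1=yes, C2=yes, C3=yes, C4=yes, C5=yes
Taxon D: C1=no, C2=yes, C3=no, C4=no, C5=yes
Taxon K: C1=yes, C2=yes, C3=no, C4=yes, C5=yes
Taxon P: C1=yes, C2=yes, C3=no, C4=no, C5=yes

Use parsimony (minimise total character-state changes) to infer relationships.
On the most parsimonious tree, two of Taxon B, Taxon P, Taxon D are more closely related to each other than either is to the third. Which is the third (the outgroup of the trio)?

Character polarity is set by the outgroup: the derived state is whichever differs from the outgroup's state, so for C5 the derived state is 'no', and for the remaining characters it is 'yes'.
C1 (derived state 'yes') is shared by Taxon K, Taxon N, and Taxon P — a synapomorphy uniting that clade.
Only Taxon D, Taxon K, Taxon N, and Taxon P show the derived state 'yes' for C2, supporting them as a clade.
C3 (derived state 'yes') is unique to Taxon N (autapomorphy; uninformative for grouping).
C4 (derived state 'yes') is shared by Taxon K and Taxon N — a synapomorphy uniting that clade.
C5 (derived state 'no') is shared by Taxon B and Taxon Y — a synapomorphy uniting that clade.
Most parsimonious ingroup topology: ((Taxon B,Taxon Y),(((Taxon N,Taxon K),Taxon P),Taxon D)).
Taxon D and Taxon P share a more recent common ancestor with each other than either does with Taxon B, so Taxon B is the least closely related of the three.

Taxon B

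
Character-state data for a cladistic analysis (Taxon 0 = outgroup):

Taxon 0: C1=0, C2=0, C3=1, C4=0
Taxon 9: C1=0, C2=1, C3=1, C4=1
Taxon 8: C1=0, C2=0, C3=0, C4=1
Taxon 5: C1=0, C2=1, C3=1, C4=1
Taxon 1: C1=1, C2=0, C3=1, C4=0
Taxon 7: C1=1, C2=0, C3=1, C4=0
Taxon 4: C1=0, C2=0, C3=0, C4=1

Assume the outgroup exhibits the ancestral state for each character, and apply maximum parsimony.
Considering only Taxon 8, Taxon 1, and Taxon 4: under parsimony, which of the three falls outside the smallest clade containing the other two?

Taxon 1

Character polarity is set by the outgroup: the derived state is whichever differs from the outgroup's state, so for C3 the derived state is '0', and for the remaining characters it is '1'.
C1 (derived state '1') is shared by Taxon 1 and Taxon 7 — a synapomorphy uniting that clade.
C2 (derived state '1') is shared by Taxon 5 and Taxon 9 — a synapomorphy uniting that clade.
C3 (derived state '0') is shared by Taxon 4 and Taxon 8 — a synapomorphy uniting that clade.
Only Taxon 4, Taxon 5, Taxon 8, and Taxon 9 show the derived state '1' for C4, supporting them as a clade.
Most parsimonious ingroup topology: (((Taxon 9,Taxon 5),(Taxon 8,Taxon 4)),(Taxon 1,Taxon 7)).
Taxon 8 and Taxon 4 share a more recent common ancestor with each other than either does with Taxon 1, so Taxon 1 is the least closely related of the three.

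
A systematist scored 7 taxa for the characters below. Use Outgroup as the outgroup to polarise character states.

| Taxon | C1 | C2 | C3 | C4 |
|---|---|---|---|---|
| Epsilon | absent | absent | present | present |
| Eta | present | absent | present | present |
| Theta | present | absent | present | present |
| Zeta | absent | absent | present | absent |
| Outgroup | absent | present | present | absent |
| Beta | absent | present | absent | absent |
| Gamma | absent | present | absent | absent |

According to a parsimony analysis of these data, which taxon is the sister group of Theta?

Eta

Character polarity is set by the outgroup: the derived state is whichever differs from the outgroup's state, so for C2, C3 the derived state is 'absent', and for the remaining characters it is 'present'.
C1: derived state 'present' in Eta and Theta only — synapomorphy for {Eta, Theta}.
Only Epsilon, Eta, Theta, and Zeta show the derived state 'absent' for C2, supporting them as a clade.
Only Beta and Gamma show the derived state 'absent' for C3, supporting them as a clade.
C4 (derived state 'present') is shared by Epsilon, Eta, and Theta — a synapomorphy uniting that clade.
Most parsimonious ingroup topology: ((Gamma,Beta),(((Eta,Theta),Epsilon),Zeta)).
Theta and Eta form a cherry on this tree, so they are sister taxa.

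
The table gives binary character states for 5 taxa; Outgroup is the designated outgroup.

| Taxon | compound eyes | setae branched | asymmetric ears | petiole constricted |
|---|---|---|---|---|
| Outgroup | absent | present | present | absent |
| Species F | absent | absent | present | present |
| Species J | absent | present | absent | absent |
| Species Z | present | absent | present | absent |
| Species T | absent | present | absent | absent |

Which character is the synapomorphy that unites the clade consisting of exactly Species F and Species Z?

Character polarity is set by the outgroup: the derived state is whichever differs from the outgroup's state, so for setae branched, asymmetric ears the derived state is 'absent', and for the remaining characters it is 'present'.
compound eyes: derived state 'present' in Species Z only — an autapomorphy, so it tells us nothing about relationships among taxa.
Only Species F and Species Z show the derived state 'absent' for setae branched, supporting them as a clade.
Only Species J and Species T show the derived state 'absent' for asymmetric ears, supporting them as a clade.
petiole constricted (derived state 'present') is unique to Species F (autapomorphy; uninformative for grouping).
Most parsimonious ingroup topology: ((Species F,Species Z),(Species J,Species T)).
The clade {Species F, Species Z} is supported by setae branched: its derived state 'absent' occurs in exactly those taxa and in no other taxon (including the outgroup).

setae branched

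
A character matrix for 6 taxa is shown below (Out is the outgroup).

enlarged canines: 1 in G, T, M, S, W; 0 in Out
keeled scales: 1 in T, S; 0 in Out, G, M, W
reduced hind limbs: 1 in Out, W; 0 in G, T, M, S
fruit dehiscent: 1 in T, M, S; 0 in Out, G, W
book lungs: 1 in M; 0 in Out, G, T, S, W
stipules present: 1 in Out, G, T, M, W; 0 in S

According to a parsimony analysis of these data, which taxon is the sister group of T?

Character polarity is set by the outgroup: the derived state is whichever differs from the outgroup's state, so for reduced hind limbs, stipules present the derived state is '0', and for the remaining characters it is '1'.
All ingroup taxa share the derived state '1' for enlarged canines; it defines the ingroup but does not resolve relationships within it.
keeled scales: derived state '1' in S and T only — synapomorphy for {S, T}.
Only G, M, S, and T show the derived state '0' for reduced hind limbs, supporting them as a clade.
fruit dehiscent: derived state '1' in M, S, and T only — synapomorphy for {M, S, T}.
book lungs (derived state '1') is unique to M (autapomorphy; uninformative for grouping).
stipules present (derived state '0') is unique to S (autapomorphy; uninformative for grouping).
Most parsimonious ingroup topology: ((G,((T,S),M)),W).
T and S form a cherry on this tree, so they are sister taxa.

S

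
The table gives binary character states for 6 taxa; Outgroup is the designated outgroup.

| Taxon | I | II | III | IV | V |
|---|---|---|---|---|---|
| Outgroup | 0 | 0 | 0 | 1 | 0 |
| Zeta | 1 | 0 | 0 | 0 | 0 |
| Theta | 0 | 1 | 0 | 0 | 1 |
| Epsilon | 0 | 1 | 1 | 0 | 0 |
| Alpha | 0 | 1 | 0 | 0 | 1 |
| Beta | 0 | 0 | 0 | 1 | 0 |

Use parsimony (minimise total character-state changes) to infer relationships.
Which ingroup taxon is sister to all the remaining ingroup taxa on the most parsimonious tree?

Character polarity is set by the outgroup: the derived state is whichever differs from the outgroup's state, so for IV the derived state is '0', and for the remaining characters it is '1'.
I (derived state '1') is unique to Zeta (autapomorphy; uninformative for grouping).
II: derived state '1' in Alpha, Epsilon, and Theta only — synapomorphy for {Alpha, Epsilon, Theta}.
III: derived state '1' in Epsilon only — an autapomorphy, so it tells us nothing about relationships among taxa.
Only Alpha, Epsilon, Theta, and Zeta show the derived state '0' for IV, supporting them as a clade.
Only Alpha and Theta show the derived state '1' for V, supporting them as a clade.
Most parsimonious ingroup topology: ((Zeta,((Theta,Alpha),Epsilon)),Beta).
Beta is sister to the clade containing all other ingroup taxa, so it is the earliest-diverging (most basal) ingroup lineage.

Beta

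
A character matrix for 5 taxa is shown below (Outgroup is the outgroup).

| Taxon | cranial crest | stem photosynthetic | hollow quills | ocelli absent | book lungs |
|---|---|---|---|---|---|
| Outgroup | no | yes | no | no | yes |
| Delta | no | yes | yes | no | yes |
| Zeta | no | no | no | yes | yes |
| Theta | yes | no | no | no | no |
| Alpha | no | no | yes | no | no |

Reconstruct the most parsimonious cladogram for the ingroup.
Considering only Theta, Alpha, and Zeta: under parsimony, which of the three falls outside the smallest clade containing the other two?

Zeta

Character polarity is set by the outgroup: the derived state is whichever differs from the outgroup's state, so for stem photosynthetic, book lungs the derived state is 'no', and for the remaining characters it is 'yes'.
cranial crest (derived state 'yes') is unique to Theta (autapomorphy; uninformative for grouping).
stem photosynthetic (derived state 'no') is shared by Alpha, Theta, and Zeta — a synapomorphy uniting that clade.
hollow quills (state 'yes') occurs in Alpha and Delta but conflicts with the nesting implied by the other characters — most parsimoniously interpreted as homoplasy.
ocelli absent: derived state 'yes' in Zeta only — an autapomorphy, so it tells us nothing about relationships among taxa.
Only Alpha and Theta show the derived state 'no' for book lungs, supporting them as a clade.
Most parsimonious ingroup topology: (Delta,(Zeta,(Theta,Alpha))).
Theta and Alpha share a more recent common ancestor with each other than either does with Zeta, so Zeta is the least closely related of the three.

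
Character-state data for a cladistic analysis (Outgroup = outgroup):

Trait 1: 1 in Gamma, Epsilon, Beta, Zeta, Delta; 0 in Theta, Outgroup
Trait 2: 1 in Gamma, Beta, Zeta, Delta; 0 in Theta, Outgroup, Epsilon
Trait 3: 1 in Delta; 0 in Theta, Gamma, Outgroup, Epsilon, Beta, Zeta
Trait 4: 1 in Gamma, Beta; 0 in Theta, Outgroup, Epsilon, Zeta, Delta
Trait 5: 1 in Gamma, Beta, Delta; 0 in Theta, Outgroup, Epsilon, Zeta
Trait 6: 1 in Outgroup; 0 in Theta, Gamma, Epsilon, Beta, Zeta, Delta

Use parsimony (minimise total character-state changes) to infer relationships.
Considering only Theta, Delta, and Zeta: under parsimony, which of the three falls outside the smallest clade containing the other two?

Theta

Character polarity is set by the outgroup: the derived state is whichever differs from the outgroup's state, so for Trait 6 the derived state is '0', and for the remaining characters it is '1'.
Only Beta, Delta, Epsilon, Gamma, and Zeta show the derived state '1' for Trait 1, supporting them as a clade.
Only Beta, Delta, Gamma, and Zeta show the derived state '1' for Trait 2, supporting them as a clade.
Trait 3: derived state '1' in Delta only — an autapomorphy, so it tells us nothing about relationships among taxa.
Trait 4: derived state '1' in Beta and Gamma only — synapomorphy for {Beta, Gamma}.
Trait 5 (derived state '1') is shared by Beta, Delta, and Gamma — a synapomorphy uniting that clade.
Trait 6 (derived state '0') is shared by all ingroup taxa — unites the whole ingroup.
Most parsimonious ingroup topology: (((Zeta,((Gamma,Beta),Delta)),Epsilon),Theta).
Zeta and Delta share a more recent common ancestor with each other than either does with Theta, so Theta is the least closely related of the three.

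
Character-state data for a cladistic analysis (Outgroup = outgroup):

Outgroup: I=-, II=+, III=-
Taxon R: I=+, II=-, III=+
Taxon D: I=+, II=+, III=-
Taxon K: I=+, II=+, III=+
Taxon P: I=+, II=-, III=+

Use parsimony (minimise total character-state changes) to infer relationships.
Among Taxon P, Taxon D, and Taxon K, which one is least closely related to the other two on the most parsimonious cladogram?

Taxon D

Character polarity is set by the outgroup: the derived state is whichever differs from the outgroup's state, so for II the derived state is '-', and for the remaining characters it is '+'.
All ingroup taxa share the derived state '+' for I; it defines the ingroup but does not resolve relationships within it.
Only Taxon P and Taxon R show the derived state '-' for II, supporting them as a clade.
III: derived state '+' in Taxon K, Taxon P, and Taxon R only — synapomorphy for {Taxon K, Taxon P, Taxon R}.
Most parsimonious ingroup topology: (((Taxon R,Taxon P),Taxon K),Taxon D).
Taxon P and Taxon K share a more recent common ancestor with each other than either does with Taxon D, so Taxon D is the least closely related of the three.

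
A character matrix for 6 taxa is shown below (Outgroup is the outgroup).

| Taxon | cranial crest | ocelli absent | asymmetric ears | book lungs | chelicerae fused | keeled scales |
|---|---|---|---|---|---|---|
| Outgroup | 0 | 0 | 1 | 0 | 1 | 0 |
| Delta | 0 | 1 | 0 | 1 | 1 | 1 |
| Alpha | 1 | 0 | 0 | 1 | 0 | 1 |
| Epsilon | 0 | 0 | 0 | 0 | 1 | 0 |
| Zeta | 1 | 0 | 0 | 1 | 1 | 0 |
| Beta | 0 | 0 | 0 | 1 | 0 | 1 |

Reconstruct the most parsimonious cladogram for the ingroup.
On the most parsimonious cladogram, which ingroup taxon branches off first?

Character polarity is set by the outgroup: the derived state is whichever differs from the outgroup's state, so for asymmetric ears, chelicerae fused the derived state is '0', and for the remaining characters it is '1'.
cranial crest (state '1') occurs in Alpha and Zeta but conflicts with the nesting implied by the other characters — most parsimoniously interpreted as homoplasy.
ocelli absent (derived state '1') is unique to Delta (autapomorphy; uninformative for grouping).
All ingroup taxa share the derived state '0' for asymmetric ears; it defines the ingroup but does not resolve relationships within it.
book lungs (derived state '1') is shared by Alpha, Beta, Delta, and Zeta — a synapomorphy uniting that clade.
chelicerae fused: derived state '0' in Alpha and Beta only — synapomorphy for {Alpha, Beta}.
Only Alpha, Beta, and Delta show the derived state '1' for keeled scales, supporting them as a clade.
Most parsimonious ingroup topology: (((Delta,(Alpha,Beta)),Zeta),Epsilon).
Epsilon is sister to the clade containing all other ingroup taxa, so it is the earliest-diverging (most basal) ingroup lineage.

Epsilon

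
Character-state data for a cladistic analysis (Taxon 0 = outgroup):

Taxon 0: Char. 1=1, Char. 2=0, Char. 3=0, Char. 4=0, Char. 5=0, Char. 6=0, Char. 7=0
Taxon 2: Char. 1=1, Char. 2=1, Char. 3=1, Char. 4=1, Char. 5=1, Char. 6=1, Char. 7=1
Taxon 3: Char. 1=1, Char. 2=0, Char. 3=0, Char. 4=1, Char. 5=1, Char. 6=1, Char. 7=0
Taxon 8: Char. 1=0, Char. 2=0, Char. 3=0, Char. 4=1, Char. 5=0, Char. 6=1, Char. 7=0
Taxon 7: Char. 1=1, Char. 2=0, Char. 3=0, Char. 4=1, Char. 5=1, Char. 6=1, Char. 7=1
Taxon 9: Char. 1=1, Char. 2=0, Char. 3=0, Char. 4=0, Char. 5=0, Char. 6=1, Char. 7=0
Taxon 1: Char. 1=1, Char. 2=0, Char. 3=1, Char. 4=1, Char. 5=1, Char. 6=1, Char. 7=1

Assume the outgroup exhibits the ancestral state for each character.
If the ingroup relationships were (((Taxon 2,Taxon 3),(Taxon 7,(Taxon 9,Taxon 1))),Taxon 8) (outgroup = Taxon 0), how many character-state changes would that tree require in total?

12

Map each character onto (((Taxon 2,Taxon 3),(Taxon 7,(Taxon 9,Taxon 1))),Taxon 8) (rooted by Taxon 0) and count the minimum state changes it requires (Fitch parsimony):
Char. 1: 1; Char. 2: 1; Char. 3: 2; Char. 4: 2; Char. 5: 2; Char. 6: 1; Char. 7: 3.
Total tree length = 12.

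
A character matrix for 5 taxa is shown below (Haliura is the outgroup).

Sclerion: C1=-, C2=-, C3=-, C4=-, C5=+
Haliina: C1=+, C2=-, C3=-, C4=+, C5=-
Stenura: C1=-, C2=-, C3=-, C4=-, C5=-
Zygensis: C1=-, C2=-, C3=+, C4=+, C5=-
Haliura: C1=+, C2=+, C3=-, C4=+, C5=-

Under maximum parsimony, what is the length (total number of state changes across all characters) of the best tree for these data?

5

Character polarity is set by the outgroup: the derived state is whichever differs from the outgroup's state, so for C1, C2, C4 the derived state is '-', and for the remaining characters it is '+'.
Only Sclerion, Stenura, and Zygensis show the derived state '-' for C1, supporting them as a clade.
All ingroup taxa share the derived state '-' for C2; it defines the ingroup but does not resolve relationships within it.
C3: derived state '+' in Zygensis only — an autapomorphy, so it tells us nothing about relationships among taxa.
C4: derived state '-' in Sclerion and Stenura only — synapomorphy for {Sclerion, Stenura}.
C5: derived state '+' in Sclerion only — an autapomorphy, so it tells us nothing about relationships among taxa.
Most parsimonious ingroup topology: (((Sclerion,Stenura),Zygensis),Haliina).
Changes per character on this tree: C1: 1; C2: 1; C3: 1; C4: 1; C5: 1.
Total = 5.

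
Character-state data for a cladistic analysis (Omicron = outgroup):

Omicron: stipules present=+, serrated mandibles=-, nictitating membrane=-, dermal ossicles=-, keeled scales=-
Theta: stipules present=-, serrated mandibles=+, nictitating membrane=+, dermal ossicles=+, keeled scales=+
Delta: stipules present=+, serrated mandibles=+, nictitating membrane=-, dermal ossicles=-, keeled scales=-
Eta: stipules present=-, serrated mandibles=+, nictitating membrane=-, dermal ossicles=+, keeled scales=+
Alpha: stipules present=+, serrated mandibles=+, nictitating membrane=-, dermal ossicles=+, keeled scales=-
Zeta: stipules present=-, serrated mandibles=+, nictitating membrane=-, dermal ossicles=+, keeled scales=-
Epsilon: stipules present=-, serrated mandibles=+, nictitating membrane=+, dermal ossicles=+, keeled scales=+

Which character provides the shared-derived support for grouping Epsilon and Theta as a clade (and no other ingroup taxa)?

nictitating membrane

Character polarity is set by the outgroup: the derived state is whichever differs from the outgroup's state, so for stipules present the derived state is '-', and for the remaining characters it is '+'.
stipules present: derived state '-' in Epsilon, Eta, Theta, and Zeta only — synapomorphy for {Epsilon, Eta, Theta, Zeta}.
All ingroup taxa share the derived state '+' for serrated mandibles; it defines the ingroup but does not resolve relationships within it.
nictitating membrane: derived state '+' in Epsilon and Theta only — synapomorphy for {Epsilon, Theta}.
dermal ossicles: derived state '+' in Alpha, Epsilon, Eta, Theta, and Zeta only — synapomorphy for {Alpha, Epsilon, Eta, Theta, Zeta}.
keeled scales (derived state '+') is shared by Epsilon, Eta, and Theta — a synapomorphy uniting that clade.
Most parsimonious ingroup topology: (((((Theta,Epsilon),Eta),Zeta),Alpha),Delta).
The clade {Epsilon, Theta} is supported by nictitating membrane: its derived state '+' occurs in exactly those taxa and in no other taxon (including the outgroup).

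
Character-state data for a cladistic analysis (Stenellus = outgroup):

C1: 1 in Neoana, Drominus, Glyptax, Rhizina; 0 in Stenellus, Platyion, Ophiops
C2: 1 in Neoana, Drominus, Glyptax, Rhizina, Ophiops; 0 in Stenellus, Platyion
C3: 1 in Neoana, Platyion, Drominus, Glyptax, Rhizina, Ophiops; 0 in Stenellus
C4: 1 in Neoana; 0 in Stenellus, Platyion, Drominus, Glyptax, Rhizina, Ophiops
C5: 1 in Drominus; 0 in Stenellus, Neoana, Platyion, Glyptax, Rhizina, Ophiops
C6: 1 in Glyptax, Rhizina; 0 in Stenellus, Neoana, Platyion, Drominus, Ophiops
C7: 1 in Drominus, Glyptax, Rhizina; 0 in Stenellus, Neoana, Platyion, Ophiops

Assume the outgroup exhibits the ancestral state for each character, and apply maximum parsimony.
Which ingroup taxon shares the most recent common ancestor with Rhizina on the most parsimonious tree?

The outgroup has state '0' for every character, so '1' is the derived state throughout.
C1 (derived state '1') is shared by Drominus, Glyptax, Neoana, and Rhizina — a synapomorphy uniting that clade.
C2: derived state '1' in Drominus, Glyptax, Neoana, Ophiops, and Rhizina only — synapomorphy for {Drominus, Glyptax, Neoana, Ophiops, Rhizina}.
C3 (derived state '1') is shared by all ingroup taxa — unites the whole ingroup.
C4 (derived state '1') is unique to Neoana (autapomorphy; uninformative for grouping).
C5: derived state '1' in Drominus only — an autapomorphy, so it tells us nothing about relationships among taxa.
C6: derived state '1' in Glyptax and Rhizina only — synapomorphy for {Glyptax, Rhizina}.
C7 (derived state '1') is shared by Drominus, Glyptax, and Rhizina — a synapomorphy uniting that clade.
Most parsimonious ingroup topology: (((Neoana,(Drominus,(Glyptax,Rhizina))),Ophiops),Platyion).
Rhizina and Glyptax form a cherry on this tree, so they are sister taxa.

Glyptax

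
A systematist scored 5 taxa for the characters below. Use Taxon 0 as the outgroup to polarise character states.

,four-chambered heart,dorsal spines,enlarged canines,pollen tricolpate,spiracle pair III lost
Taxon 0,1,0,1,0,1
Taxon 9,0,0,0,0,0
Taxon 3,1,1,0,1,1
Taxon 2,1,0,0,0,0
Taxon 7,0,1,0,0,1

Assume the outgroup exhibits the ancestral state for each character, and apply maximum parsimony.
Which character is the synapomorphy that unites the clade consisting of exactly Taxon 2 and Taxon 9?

Character polarity is set by the outgroup: the derived state is whichever differs from the outgroup's state, so for four-chambered heart, enlarged canines, spiracle pair III lost the derived state is '0', and for the remaining characters it is '1'.
four-chambered heart (state '0') occurs in Taxon 7 and Taxon 9 but conflicts with the nesting implied by the other characters — most parsimoniously interpreted as homoplasy.
Only Taxon 3 and Taxon 7 show the derived state '1' for dorsal spines, supporting them as a clade.
All ingroup taxa share the derived state '0' for enlarged canines; it defines the ingroup but does not resolve relationships within it.
pollen tricolpate: derived state '1' in Taxon 3 only — an autapomorphy, so it tells us nothing about relationships among taxa.
spiracle pair III lost (derived state '0') is shared by Taxon 2 and Taxon 9 — a synapomorphy uniting that clade.
Most parsimonious ingroup topology: ((Taxon 2,Taxon 9),(Taxon 7,Taxon 3)).
The clade {Taxon 2, Taxon 9} is supported by spiracle pair III lost: its derived state '0' occurs in exactly those taxa and in no other taxon (including the outgroup).

spiracle pair III lost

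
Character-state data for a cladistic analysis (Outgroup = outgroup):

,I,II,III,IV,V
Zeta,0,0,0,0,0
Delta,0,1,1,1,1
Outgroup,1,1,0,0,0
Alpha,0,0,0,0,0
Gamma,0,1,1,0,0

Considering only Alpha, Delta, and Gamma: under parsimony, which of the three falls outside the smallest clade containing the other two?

Character polarity is set by the outgroup: the derived state is whichever differs from the outgroup's state, so for I, II the derived state is '0', and for the remaining characters it is '1'.
I (derived state '0') is shared by all ingroup taxa — unites the whole ingroup.
II: derived state '0' in Alpha and Zeta only — synapomorphy for {Alpha, Zeta}.
Only Delta and Gamma show the derived state '1' for III, supporting them as a clade.
IV: derived state '1' in Delta only — an autapomorphy, so it tells us nothing about relationships among taxa.
V: derived state '1' in Delta only — an autapomorphy, so it tells us nothing about relationships among taxa.
Most parsimonious ingroup topology: ((Alpha,Zeta),(Delta,Gamma)).
Delta and Gamma share a more recent common ancestor with each other than either does with Alpha, so Alpha is the least closely related of the three.

Alpha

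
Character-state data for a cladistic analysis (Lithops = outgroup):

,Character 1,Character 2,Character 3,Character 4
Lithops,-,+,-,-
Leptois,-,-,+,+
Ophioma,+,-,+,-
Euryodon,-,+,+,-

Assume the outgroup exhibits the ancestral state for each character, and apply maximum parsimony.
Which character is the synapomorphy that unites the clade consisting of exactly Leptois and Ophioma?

Character polarity is set by the outgroup: the derived state is whichever differs from the outgroup's state, so for Character 2 the derived state is '-', and for the remaining characters it is '+'.
Character 1 (derived state '+') is unique to Ophioma (autapomorphy; uninformative for grouping).
Only Leptois and Ophioma show the derived state '-' for Character 2, supporting them as a clade.
All ingroup taxa share the derived state '+' for Character 3; it defines the ingroup but does not resolve relationships within it.
Character 4: derived state '+' in Leptois only — an autapomorphy, so it tells us nothing about relationships among taxa.
Most parsimonious ingroup topology: ((Leptois,Ophioma),Euryodon).
The clade {Leptois, Ophioma} is supported by Character 2: its derived state '-' occurs in exactly those taxa and in no other taxon (including the outgroup).

Character 2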